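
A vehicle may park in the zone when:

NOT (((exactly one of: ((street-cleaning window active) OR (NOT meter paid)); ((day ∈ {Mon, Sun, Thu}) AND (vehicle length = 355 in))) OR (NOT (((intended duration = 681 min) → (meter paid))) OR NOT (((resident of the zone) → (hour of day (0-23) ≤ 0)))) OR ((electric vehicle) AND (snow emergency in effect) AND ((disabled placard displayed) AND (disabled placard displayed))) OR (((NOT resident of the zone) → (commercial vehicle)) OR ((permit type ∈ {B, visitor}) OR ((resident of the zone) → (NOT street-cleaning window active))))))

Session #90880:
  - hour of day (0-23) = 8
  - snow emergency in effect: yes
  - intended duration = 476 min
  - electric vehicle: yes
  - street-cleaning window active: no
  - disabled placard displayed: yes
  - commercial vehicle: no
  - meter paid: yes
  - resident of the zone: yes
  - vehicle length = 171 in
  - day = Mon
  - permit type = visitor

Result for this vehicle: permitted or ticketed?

Ticketed

Atomic conditions:
  street-cleaning window active: no → false
  NOT meter paid: yes → false
  day ∈ {Mon, Sun, Thu}: Mon is in the set → true
  vehicle length = 355 in: 171 == 355 is false
  intended duration = 681 min: 476 == 681 is false
  meter paid: yes → true
  resident of the zone: yes → true
  hour of day (0-23) ≤ 0: 8 ≤ 0 is false
  electric vehicle: yes → true
  snow emergency in effect: yes → true
  disabled placard displayed: yes → true
  NOT resident of the zone: yes → false
  commercial vehicle: no → false
  permit type ∈ {B, visitor}: visitor is in the set → true
  NOT street-cleaning window active: no → true
Combine:
[1.1.1] false OR false = false
[1.1.2] true AND false = false
[1.1] exactly-one(false, false) = false
[1.2.1.1] false → true (antecedent false ⇒ implication holds) = true
[1.2.1] NOT true = false
[1.2.2.1] true → false = false
[1.2.2] NOT false = true
[1.2] false OR true = true
[1.3.3] true AND true = true
[1.3] true AND true AND true = true
[1.4.1] false → false (antecedent false ⇒ implication holds) = true
[1.4.2.2] true → true = true
[1.4.2] true OR true = true
[1.4] true OR true = true
[1] false OR true OR true OR true = true
[root] NOT true = false
Overall: false → ticketed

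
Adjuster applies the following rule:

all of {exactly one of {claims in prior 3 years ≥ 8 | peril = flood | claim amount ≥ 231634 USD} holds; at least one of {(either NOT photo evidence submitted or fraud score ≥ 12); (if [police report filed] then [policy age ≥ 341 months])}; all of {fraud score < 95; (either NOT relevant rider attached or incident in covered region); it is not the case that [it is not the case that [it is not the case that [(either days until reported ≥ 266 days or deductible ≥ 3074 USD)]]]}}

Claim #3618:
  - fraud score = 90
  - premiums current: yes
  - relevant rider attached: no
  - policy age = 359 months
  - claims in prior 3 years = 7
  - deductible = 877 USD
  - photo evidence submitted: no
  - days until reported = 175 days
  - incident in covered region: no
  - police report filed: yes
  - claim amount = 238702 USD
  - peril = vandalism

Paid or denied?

Paid

Atomic conditions:
  claims in prior 3 years ≥ 8: 7 ≥ 8 is false
  peril = flood: vandalism == flood is false
  claim amount ≥ 231634 USD: 238702 ≥ 231634 is true
  NOT photo evidence submitted: no → true
  fraud score ≥ 12: 90 ≥ 12 is true
  police report filed: yes → true
  policy age ≥ 341 months: 359 ≥ 341 is true
  fraud score < 95: 90 < 95 is true
  NOT relevant rider attached: no → true
  incident in covered region: no → false
  days until reported ≥ 266 days: 175 ≥ 266 is false
  deductible ≥ 3074 USD: 877 ≥ 3074 is false
Combine:
[1] exactly-one(false, false, true) = true
[2.1] true OR true = true
[2.2] true → true = true
[2] true OR true = true
[3.2] true OR false = true
[3.3.1.1.1] false OR false = false
[3.3.1.1] NOT false = true
[3.3.1] NOT true = false
[3.3] NOT false = true
[3] true AND true AND true = true
[root] true AND true AND true = true
Overall: true → paid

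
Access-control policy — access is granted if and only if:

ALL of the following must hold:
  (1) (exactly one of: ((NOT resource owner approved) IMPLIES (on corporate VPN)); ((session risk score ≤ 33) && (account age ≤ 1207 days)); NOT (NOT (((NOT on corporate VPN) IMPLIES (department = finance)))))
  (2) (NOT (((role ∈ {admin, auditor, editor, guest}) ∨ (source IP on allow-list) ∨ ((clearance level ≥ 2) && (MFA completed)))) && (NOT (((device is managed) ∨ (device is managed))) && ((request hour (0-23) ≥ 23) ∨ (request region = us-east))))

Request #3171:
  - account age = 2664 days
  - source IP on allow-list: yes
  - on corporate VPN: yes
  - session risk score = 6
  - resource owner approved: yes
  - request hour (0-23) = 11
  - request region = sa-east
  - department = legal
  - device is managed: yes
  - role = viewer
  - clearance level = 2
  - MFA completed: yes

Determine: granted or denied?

Atomic conditions:
  NOT resource owner approved: yes → false
  on corporate VPN: yes → true
  session risk score ≤ 33: 6 ≤ 33 is true
  account age ≤ 1207 days: 2664 ≤ 1207 is false
  NOT on corporate VPN: yes → false
  department = finance: legal == finance is false
  role ∈ {admin, auditor, editor, guest}: viewer is not in the set → false
  source IP on allow-list: yes → true
  clearance level ≥ 2: 2 ≥ 2 is true
  MFA completed: yes → true
  device is managed: yes → true
  request hour (0-23) ≥ 23: 11 ≥ 23 is false
  request region = us-east: sa-east == us-east is false
Combine:
[1.1] false → true (antecedent false ⇒ implication holds) = true
[1.2] true AND false = false
[1.3.1.1] false → false (antecedent false ⇒ implication holds) = true
[1.3.1] NOT true = false
[1.3] NOT false = true
[1] exactly-one(true, false, true) = false
[2.1.1.3] true AND true = true
[2.1.1] false OR true OR true = true
[2.1] NOT true = false
[2.2.1.1] true OR true = true
[2.2.1] NOT true = false
[2.2.2] false OR false = false
[2.2] false AND false = false
[2] false AND false = false
[root] false AND false = false
Overall: false → denied

Denied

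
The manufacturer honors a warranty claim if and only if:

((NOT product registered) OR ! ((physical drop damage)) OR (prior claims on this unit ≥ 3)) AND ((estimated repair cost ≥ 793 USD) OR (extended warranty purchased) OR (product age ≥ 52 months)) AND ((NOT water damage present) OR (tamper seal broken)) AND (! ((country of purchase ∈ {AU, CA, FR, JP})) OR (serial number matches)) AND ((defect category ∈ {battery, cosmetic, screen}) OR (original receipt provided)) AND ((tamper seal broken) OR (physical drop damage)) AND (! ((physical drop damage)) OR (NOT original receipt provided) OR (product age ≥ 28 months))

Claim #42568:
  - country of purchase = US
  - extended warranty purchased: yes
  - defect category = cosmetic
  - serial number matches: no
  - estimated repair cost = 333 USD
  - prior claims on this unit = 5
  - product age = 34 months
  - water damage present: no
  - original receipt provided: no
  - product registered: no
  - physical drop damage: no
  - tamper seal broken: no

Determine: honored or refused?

Atomic conditions:
  NOT product registered: no → true
  physical drop damage: no → false
  prior claims on this unit ≥ 3: 5 ≥ 3 is true
  estimated repair cost ≥ 793 USD: 333 ≥ 793 is false
  extended warranty purchased: yes → true
  product age ≥ 52 months: 34 ≥ 52 is false
  NOT water damage present: no → true
  tamper seal broken: no → false
  country of purchase ∈ {AU, CA, FR, JP}: US is not in the set → false
  serial number matches: no → false
  defect category ∈ {battery, cosmetic, screen}: cosmetic is in the set → true
  original receipt provided: no → false
  NOT original receipt provided: no → true
  product age ≥ 28 months: 34 ≥ 28 is true
Combine:
[1.2] NOT false = true
[1] true OR true OR true = true
[2] false OR true OR false = true
[3] true OR false = true
[4.1] NOT false = true
[4] true OR false = true
[5] true OR false = true
[6] false OR false = false
[7.1] NOT false = true
[7] true OR true OR true = true
[root] true AND true AND true AND true AND true AND false AND true = false
Overall: false → refused

Refused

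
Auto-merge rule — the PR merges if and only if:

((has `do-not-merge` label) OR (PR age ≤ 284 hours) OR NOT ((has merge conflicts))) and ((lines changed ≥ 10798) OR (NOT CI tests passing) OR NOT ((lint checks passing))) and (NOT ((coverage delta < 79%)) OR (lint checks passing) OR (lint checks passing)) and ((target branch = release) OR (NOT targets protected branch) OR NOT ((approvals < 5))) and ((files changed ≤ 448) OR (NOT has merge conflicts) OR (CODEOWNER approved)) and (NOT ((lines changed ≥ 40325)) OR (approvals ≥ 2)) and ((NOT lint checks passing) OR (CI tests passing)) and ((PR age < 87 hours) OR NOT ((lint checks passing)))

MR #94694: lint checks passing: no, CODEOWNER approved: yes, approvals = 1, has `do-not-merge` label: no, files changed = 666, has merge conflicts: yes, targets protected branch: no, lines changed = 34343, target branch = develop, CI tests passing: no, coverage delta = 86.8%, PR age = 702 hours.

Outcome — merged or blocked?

Blocked

Atomic conditions:
  has `do-not-merge` label: no → false
  PR age ≤ 284 hours: 702 ≤ 284 is false
  has merge conflicts: yes → true
  lines changed ≥ 10798: 34343 ≥ 10798 is true
  NOT CI tests passing: no → true
  lint checks passing: no → false
  coverage delta < 79%: 86.8 < 79 is false
  target branch = release: develop == release is false
  NOT targets protected branch: no → true
  approvals < 5: 1 < 5 is true
  files changed ≤ 448: 666 ≤ 448 is false
  NOT has merge conflicts: yes → false
  CODEOWNER approved: yes → true
  lines changed ≥ 40325: 34343 ≥ 40325 is false
  approvals ≥ 2: 1 ≥ 2 is false
  NOT lint checks passing: no → true
  CI tests passing: no → false
  PR age < 87 hours: 702 < 87 is false
Combine:
[1.3] NOT true = false
[1] false OR false OR false = false
[2.3] NOT false = true
[2] true OR true OR true = true
[3.1] NOT false = true
[3] true OR false OR false = true
[4.3] NOT true = false
[4] false OR true OR false = true
[5] false OR false OR true = true
[6.1] NOT false = true
[6] true OR false = true
[7] true OR false = true
[8.2] NOT false = true
[8] false OR true = true
[root] false AND true AND true AND true AND true AND true AND true AND true = false
Overall: false → blocked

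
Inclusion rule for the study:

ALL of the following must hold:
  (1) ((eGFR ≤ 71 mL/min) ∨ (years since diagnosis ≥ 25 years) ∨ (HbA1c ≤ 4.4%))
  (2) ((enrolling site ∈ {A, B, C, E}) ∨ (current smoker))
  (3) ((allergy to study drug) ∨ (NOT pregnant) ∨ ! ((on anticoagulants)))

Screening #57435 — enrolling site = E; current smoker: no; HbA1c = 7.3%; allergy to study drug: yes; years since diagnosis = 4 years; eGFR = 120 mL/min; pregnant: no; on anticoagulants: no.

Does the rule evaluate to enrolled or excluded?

Atomic conditions:
  eGFR ≤ 71 mL/min: 120 ≤ 71 is false
  years since diagnosis ≥ 25 years: 4 ≥ 25 is false
  HbA1c ≤ 4.4%: 7.3 ≤ 4.4 is false
  enrolling site ∈ {A, B, C, E}: E is in the set → true
  current smoker: no → false
  allergy to study drug: yes → true
  NOT pregnant: no → true
  on anticoagulants: no → false
Combine:
[1] false OR false OR false = false
[2] true OR false = true
[3.3] NOT false = true
[3] true OR true OR true = true
[root] false AND true AND true = false
Overall: false → excluded

Excluded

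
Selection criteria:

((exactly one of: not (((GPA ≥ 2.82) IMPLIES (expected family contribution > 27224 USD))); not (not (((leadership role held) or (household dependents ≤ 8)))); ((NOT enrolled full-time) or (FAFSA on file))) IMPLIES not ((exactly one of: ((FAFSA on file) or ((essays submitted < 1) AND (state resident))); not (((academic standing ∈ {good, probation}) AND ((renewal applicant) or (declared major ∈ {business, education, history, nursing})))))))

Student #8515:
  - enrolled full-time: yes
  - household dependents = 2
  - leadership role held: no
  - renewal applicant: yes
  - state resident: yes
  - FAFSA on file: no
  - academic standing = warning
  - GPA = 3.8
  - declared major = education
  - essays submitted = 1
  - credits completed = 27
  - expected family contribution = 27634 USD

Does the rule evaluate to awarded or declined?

Atomic conditions:
  GPA ≥ 2.82: 3.8 ≥ 2.82 is true
  expected family contribution > 27224 USD: 27634 > 27224 is true
  leadership role held: no → false
  household dependents ≤ 8: 2 ≤ 8 is true
  NOT enrolled full-time: yes → false
  FAFSA on file: no → false
  essays submitted < 1: 1 < 1 is false
  state resident: yes → true
  academic standing ∈ {good, probation}: warning is not in the set → false
  renewal applicant: yes → true
  declared major ∈ {business, education, history, nursing}: education is in the set → true
Combine:
[1.1.1] true → true = true
[1.1] NOT true = false
[1.2.1.1] false OR true = true
[1.2.1] NOT true = false
[1.2] NOT false = true
[1.3] false OR false = false
[1] exactly-one(false, true, false) = true
[2.1.1.2] false AND true = false
[2.1.1] false OR false = false
[2.1.2.1.2] true OR true = true
[2.1.2.1] false AND true = false
[2.1.2] NOT false = true
[2.1] exactly-one(false, true) = true
[2] NOT true = false
[root] true → false = false
Overall: false → declined

Declined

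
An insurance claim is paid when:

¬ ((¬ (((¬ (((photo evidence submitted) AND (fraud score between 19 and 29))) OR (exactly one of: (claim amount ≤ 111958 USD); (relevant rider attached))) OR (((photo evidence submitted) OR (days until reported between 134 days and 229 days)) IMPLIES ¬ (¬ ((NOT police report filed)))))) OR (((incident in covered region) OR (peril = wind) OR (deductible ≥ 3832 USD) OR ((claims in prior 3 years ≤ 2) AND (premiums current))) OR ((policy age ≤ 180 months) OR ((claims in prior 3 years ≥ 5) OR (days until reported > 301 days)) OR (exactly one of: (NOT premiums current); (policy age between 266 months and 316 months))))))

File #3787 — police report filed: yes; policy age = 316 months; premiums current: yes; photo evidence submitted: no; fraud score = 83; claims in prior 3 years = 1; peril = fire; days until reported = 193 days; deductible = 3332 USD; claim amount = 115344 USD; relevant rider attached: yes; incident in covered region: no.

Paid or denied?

Atomic conditions:
  photo evidence submitted: no → false
  fraud score between 19 and 29: 83 in [19, 29] is false
  claim amount ≤ 111958 USD: 115344 ≤ 111958 is false
  relevant rider attached: yes → true
  days until reported between 134 days and 229 days: 193 in [134, 229] is true
  NOT police report filed: yes → false
  incident in covered region: no → false
  peril = wind: fire == wind is false
  deductible ≥ 3832 USD: 3332 ≥ 3832 is false
  claims in prior 3 years ≤ 2: 1 ≤ 2 is true
  premiums current: yes → true
  policy age ≤ 180 months: 316 ≤ 180 is false
  claims in prior 3 years ≥ 5: 1 ≥ 5 is false
  days until reported > 301 days: 193 > 301 is false
  NOT premiums current: yes → false
  policy age between 266 months and 316 months: 316 in [266, 316] is true
Combine:
[1.1.1.1.1.1] false AND false = false
[1.1.1.1.1] NOT false = true
[1.1.1.1.2] exactly-one(false, true) = true
[1.1.1.1] true OR true = true
[1.1.1.2.1] false OR true = true
[1.1.1.2.2.1] NOT false = true
[1.1.1.2.2] NOT true = false
[1.1.1.2] true → false = false
[1.1.1] true OR false = true
[1.1] NOT true = false
[1.2.1.4] true AND true = true
[1.2.1] false OR false OR false OR true = true
[1.2.2.2] false OR false = false
[1.2.2.3] exactly-one(false, true) = true
[1.2.2] false OR false OR true = true
[1.2] true OR true = true
[1] false OR true = true
[root] NOT true = false
Overall: false → denied

Denied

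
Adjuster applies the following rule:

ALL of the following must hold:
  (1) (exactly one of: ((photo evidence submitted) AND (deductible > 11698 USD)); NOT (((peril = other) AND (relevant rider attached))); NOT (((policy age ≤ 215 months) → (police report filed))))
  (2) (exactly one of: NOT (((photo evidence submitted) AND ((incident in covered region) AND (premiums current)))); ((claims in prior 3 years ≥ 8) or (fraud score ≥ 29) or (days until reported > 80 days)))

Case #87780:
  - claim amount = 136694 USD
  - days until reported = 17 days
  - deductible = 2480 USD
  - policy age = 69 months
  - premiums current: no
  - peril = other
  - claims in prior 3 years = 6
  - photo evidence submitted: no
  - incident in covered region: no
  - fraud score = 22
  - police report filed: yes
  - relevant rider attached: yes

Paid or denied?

Atomic conditions:
  photo evidence submitted: no → false
  deductible > 11698 USD: 2480 > 11698 is false
  peril = other: other == other is true
  relevant rider attached: yes → true
  policy age ≤ 215 months: 69 ≤ 215 is true
  police report filed: yes → true
  incident in covered region: no → false
  premiums current: no → false
  claims in prior 3 years ≥ 8: 6 ≥ 8 is false
  fraud score ≥ 29: 22 ≥ 29 is false
  days until reported > 80 days: 17 > 80 is false
Combine:
[1.1] false AND false = false
[1.2.1] true AND true = true
[1.2] NOT true = false
[1.3.1] true → true = true
[1.3] NOT true = false
[1] exactly-one(false, false, false) = false
[2.1.1.2] false AND false = false
[2.1.1] false AND false = false
[2.1] NOT false = true
[2.2] false OR false OR false = false
[2] exactly-one(true, false) = true
[root] false AND true = false
Overall: false → denied

Denied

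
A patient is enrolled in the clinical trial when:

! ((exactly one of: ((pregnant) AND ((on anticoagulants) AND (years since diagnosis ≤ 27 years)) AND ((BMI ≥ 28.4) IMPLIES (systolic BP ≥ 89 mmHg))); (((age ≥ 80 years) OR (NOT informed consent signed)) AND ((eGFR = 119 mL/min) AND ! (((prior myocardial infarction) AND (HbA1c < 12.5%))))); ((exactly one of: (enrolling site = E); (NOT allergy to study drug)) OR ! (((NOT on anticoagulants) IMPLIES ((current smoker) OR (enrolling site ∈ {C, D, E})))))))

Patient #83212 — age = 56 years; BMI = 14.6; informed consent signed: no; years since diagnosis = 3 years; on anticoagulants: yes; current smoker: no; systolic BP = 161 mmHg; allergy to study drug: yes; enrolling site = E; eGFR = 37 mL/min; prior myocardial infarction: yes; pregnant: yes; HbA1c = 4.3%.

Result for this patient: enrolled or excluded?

Atomic conditions:
  pregnant: yes → true
  on anticoagulants: yes → true
  years since diagnosis ≤ 27 years: 3 ≤ 27 is true
  BMI ≥ 28.4: 14.6 ≥ 28.4 is false
  systolic BP ≥ 89 mmHg: 161 ≥ 89 is true
  age ≥ 80 years: 56 ≥ 80 is false
  NOT informed consent signed: no → true
  eGFR = 119 mL/min: 37 == 119 is false
  prior myocardial infarction: yes → true
  HbA1c < 12.5%: 4.3 < 12.5 is true
  enrolling site = E: E == E is true
  NOT allergy to study drug: yes → false
  NOT on anticoagulants: yes → false
  current smoker: no → false
  enrolling site ∈ {C, D, E}: E is in the set → true
Combine:
[1.1.2] true AND true = true
[1.1.3] false → true (antecedent false ⇒ implication holds) = true
[1.1] true AND true AND true = true
[1.2.1] false OR true = true
[1.2.2.2.1] true AND true = true
[1.2.2.2] NOT true = false
[1.2.2] false AND false = false
[1.2] true AND false = false
[1.3.1] exactly-one(true, false) = true
[1.3.2.1.2] false OR true = true
[1.3.2.1] false → true (antecedent false ⇒ implication holds) = true
[1.3.2] NOT true = false
[1.3] true OR false = true
[1] exactly-one(true, false, true) = false
[root] NOT false = true
Overall: true → enrolled

Enrolled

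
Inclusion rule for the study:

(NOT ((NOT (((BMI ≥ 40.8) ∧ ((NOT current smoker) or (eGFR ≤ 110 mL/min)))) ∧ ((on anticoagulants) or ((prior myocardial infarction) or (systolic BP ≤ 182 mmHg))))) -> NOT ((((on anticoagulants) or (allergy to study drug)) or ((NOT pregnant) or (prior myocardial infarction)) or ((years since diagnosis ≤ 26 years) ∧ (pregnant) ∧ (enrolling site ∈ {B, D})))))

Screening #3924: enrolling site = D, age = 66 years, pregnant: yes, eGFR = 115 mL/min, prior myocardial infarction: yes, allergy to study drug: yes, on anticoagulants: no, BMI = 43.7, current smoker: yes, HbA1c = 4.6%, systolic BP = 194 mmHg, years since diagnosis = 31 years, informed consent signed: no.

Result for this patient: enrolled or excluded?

Atomic conditions:
  BMI ≥ 40.8: 43.7 ≥ 40.8 is true
  NOT current smoker: yes → false
  eGFR ≤ 110 mL/min: 115 ≤ 110 is false
  on anticoagulants: no → false
  prior myocardial infarction: yes → true
  systolic BP ≤ 182 mmHg: 194 ≤ 182 is false
  allergy to study drug: yes → true
  NOT pregnant: yes → false
  years since diagnosis ≤ 26 years: 31 ≤ 26 is false
  pregnant: yes → true
  enrolling site ∈ {B, D}: D is in the set → true
Combine:
[1.1.1.1.2] false OR false = false
[1.1.1.1] true AND false = false
[1.1.1] NOT false = true
[1.1.2.2] true OR false = true
[1.1.2] false OR true = true
[1.1] true AND true = true
[1] NOT true = false
[2.1.1] false OR true = true
[2.1.2] false OR true = true
[2.1.3] false AND true AND true = false
[2.1] true OR true OR false = true
[2] NOT true = false
[root] false → false (antecedent false ⇒ implication holds) = true
Overall: true → enrolled

Enrolled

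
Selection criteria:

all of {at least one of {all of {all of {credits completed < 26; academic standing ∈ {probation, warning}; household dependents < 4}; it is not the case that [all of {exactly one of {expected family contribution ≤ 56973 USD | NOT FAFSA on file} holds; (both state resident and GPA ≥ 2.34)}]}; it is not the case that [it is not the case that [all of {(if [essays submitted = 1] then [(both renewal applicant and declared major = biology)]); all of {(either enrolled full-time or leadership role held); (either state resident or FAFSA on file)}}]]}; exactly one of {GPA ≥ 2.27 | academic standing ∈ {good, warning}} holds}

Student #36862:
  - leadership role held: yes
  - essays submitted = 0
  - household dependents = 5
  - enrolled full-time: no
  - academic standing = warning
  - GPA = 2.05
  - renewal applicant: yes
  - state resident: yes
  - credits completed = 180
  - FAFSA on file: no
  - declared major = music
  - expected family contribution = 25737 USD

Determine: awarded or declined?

Awarded

Atomic conditions:
  credits completed < 26: 180 < 26 is false
  academic standing ∈ {probation, warning}: warning is in the set → true
  household dependents < 4: 5 < 4 is false
  expected family contribution ≤ 56973 USD: 25737 ≤ 56973 is true
  NOT FAFSA on file: no → true
  state resident: yes → true
  GPA ≥ 2.34: 2.05 ≥ 2.34 is false
  essays submitted = 1: 0 == 1 is false
  renewal applicant: yes → true
  declared major = biology: music == biology is false
  enrolled full-time: no → false
  leadership role held: yes → true
  FAFSA on file: no → false
  GPA ≥ 2.27: 2.05 ≥ 2.27 is false
  academic standing ∈ {good, warning}: warning is in the set → true
Combine:
[1.1.1] false AND true AND false = false
[1.1.2.1.1] exactly-one(true, true) = false
[1.1.2.1.2] true AND false = false
[1.1.2.1] false AND false = false
[1.1.2] NOT false = true
[1.1] false AND true = false
[1.2.1.1.1.2] true AND false = false
[1.2.1.1.1] false → false (antecedent false ⇒ implication holds) = true
[1.2.1.1.2.1] false OR true = true
[1.2.1.1.2.2] true OR false = true
[1.2.1.1.2] true AND true = true
[1.2.1.1] true AND true = true
[1.2.1] NOT true = false
[1.2] NOT false = true
[1] false OR true = true
[2] exactly-one(false, true) = true
[root] true AND true = true
Overall: true → awarded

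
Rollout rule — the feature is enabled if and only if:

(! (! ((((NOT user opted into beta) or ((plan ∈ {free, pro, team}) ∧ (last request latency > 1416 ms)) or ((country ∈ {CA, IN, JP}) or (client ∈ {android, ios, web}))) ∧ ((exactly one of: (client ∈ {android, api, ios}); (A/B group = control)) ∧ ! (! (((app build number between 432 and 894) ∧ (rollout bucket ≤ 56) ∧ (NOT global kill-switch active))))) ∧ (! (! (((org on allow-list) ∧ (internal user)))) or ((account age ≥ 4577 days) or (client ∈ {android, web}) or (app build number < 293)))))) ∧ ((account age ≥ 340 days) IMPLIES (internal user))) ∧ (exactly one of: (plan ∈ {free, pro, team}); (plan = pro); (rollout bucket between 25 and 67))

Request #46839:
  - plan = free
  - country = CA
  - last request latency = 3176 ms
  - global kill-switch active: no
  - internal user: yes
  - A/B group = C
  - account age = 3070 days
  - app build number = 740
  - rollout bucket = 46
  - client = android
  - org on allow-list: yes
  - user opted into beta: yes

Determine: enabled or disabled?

Atomic conditions:
  NOT user opted into beta: yes → false
  plan ∈ {free, pro, team}: free is in the set → true
  last request latency > 1416 ms: 3176 > 1416 is true
  country ∈ {CA, IN, JP}: CA is in the set → true
  client ∈ {android, ios, web}: android is in the set → true
  client ∈ {android, api, ios}: android is in the set → true
  A/B group = control: C == control is false
  app build number between 432 and 894: 740 in [432, 894] is true
  rollout bucket ≤ 56: 46 ≤ 56 is true
  NOT global kill-switch active: no → true
  org on allow-list: yes → true
  internal user: yes → true
  account age ≥ 4577 days: 3070 ≥ 4577 is false
  client ∈ {android, web}: android is in the set → true
  app build number < 293: 740 < 293 is false
  account age ≥ 340 days: 3070 ≥ 340 is true
  plan = pro: free == pro is false
  rollout bucket between 25 and 67: 46 in [25, 67] is true
Combine:
[1.1.1.1.1.2] true AND true = true
[1.1.1.1.1.3] true OR true = true
[1.1.1.1.1] false OR true OR true = true
[1.1.1.1.2.1] exactly-one(true, false) = true
[1.1.1.1.2.2.1.1] true AND true AND true = true
[1.1.1.1.2.2.1] NOT true = false
[1.1.1.1.2.2] NOT false = true
[1.1.1.1.2] true AND true = true
[1.1.1.1.3.1.1.1] true AND true = true
[1.1.1.1.3.1.1] NOT true = false
[1.1.1.1.3.1] NOT false = true
[1.1.1.1.3.2] false OR true OR false = true
[1.1.1.1.3] true OR true = true
[1.1.1.1] true AND true AND true = true
[1.1.1] NOT true = false
[1.1] NOT false = true
[1.2] true → true = true
[1] true AND true = true
[2] exactly-one(true, false, true) = false
[root] true AND false = false
Overall: false → disabled

Disabled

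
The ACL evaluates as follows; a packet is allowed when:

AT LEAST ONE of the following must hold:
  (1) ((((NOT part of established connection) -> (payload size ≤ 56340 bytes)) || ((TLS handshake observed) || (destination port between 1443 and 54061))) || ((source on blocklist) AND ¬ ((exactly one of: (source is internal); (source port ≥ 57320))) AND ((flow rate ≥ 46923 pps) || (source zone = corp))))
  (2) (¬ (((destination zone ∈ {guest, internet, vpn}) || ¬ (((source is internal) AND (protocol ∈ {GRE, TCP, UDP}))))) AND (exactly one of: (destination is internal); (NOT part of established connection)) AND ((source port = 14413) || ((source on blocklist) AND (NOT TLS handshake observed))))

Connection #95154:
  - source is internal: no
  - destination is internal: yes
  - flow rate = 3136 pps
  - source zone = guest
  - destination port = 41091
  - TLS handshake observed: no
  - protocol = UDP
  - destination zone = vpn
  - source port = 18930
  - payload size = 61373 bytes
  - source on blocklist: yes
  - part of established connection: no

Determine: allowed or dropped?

Allowed

Atomic conditions:
  NOT part of established connection: no → true
  payload size ≤ 56340 bytes: 61373 ≤ 56340 is false
  TLS handshake observed: no → false
  destination port between 1443 and 54061: 41091 in [1443, 54061] is true
  source on blocklist: yes → true
  source is internal: no → false
  source port ≥ 57320: 18930 ≥ 57320 is false
  flow rate ≥ 46923 pps: 3136 ≥ 46923 is false
  source zone = corp: guest == corp is false
  destination zone ∈ {guest, internet, vpn}: vpn is in the set → true
  protocol ∈ {GRE, TCP, UDP}: UDP is in the set → true
  destination is internal: yes → true
  source port = 14413: 18930 == 14413 is false
  NOT TLS handshake observed: no → true
Combine:
[1.1.1] true → false = false
[1.1.2] false OR true = true
[1.1] false OR true = true
[1.2.2.1] exactly-one(false, false) = false
[1.2.2] NOT false = true
[1.2.3] false OR false = false
[1.2] true AND true AND false = false
[1] true OR false = true
[2.1.1.2.1] false AND true = false
[2.1.1.2] NOT false = true
[2.1.1] true OR true = true
[2.1] NOT true = false
[2.2] exactly-one(true, true) = false
[2.3.2] true AND true = true
[2.3] false OR true = true
[2] false AND false AND true = false
[root] true OR false = true
Overall: true → allowed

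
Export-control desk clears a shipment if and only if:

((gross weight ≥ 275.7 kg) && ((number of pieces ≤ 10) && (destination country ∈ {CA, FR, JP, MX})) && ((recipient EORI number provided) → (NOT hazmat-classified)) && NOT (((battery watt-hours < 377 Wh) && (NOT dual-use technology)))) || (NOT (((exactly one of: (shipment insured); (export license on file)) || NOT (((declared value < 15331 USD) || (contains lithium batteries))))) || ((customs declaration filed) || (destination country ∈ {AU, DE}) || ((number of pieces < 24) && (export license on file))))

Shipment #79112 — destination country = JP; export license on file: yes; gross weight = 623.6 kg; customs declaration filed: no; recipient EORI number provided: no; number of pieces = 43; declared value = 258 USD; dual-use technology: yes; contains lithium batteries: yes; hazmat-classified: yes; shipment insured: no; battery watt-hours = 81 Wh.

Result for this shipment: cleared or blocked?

Blocked

Atomic conditions:
  gross weight ≥ 275.7 kg: 623.6 ≥ 275.7 is true
  number of pieces ≤ 10: 43 ≤ 10 is false
  destination country ∈ {CA, FR, JP, MX}: JP is in the set → true
  recipient EORI number provided: no → false
  NOT hazmat-classified: yes → false
  battery watt-hours < 377 Wh: 81 < 377 is true
  NOT dual-use technology: yes → false
  shipment insured: no → false
  export license on file: yes → true
  declared value < 15331 USD: 258 < 15331 is true
  contains lithium batteries: yes → true
  customs declaration filed: no → false
  destination country ∈ {AU, DE}: JP is not in the set → false
  number of pieces < 24: 43 < 24 is false
Combine:
[1.2] false AND true = false
[1.3] false → false (antecedent false ⇒ implication holds) = true
[1.4.1] true AND false = false
[1.4] NOT false = true
[1] true AND false AND true AND true = false
[2.1.1.1] exactly-one(false, true) = true
[2.1.1.2.1] true OR true = true
[2.1.1.2] NOT true = false
[2.1.1] true OR false = true
[2.1] NOT true = false
[2.2.3] false AND true = false
[2.2] false OR false OR false = false
[2] false OR false = false
[root] false OR false = false
Overall: false → blocked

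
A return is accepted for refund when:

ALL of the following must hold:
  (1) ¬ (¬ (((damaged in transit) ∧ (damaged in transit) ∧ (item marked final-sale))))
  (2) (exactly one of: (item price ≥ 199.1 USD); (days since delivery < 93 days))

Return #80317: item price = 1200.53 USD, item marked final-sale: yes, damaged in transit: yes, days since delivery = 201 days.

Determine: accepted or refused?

Atomic conditions:
  damaged in transit: yes → true
  item marked final-sale: yes → true
  item price ≥ 199.1 USD: 1200.53 ≥ 199.1 is true
  days since delivery < 93 days: 201 < 93 is false
Combine:
[1.1.1] true AND true AND true = true
[1.1] NOT true = false
[1] NOT false = true
[2] exactly-one(true, false) = true
[root] true AND true = true
Overall: true → accepted

Accepted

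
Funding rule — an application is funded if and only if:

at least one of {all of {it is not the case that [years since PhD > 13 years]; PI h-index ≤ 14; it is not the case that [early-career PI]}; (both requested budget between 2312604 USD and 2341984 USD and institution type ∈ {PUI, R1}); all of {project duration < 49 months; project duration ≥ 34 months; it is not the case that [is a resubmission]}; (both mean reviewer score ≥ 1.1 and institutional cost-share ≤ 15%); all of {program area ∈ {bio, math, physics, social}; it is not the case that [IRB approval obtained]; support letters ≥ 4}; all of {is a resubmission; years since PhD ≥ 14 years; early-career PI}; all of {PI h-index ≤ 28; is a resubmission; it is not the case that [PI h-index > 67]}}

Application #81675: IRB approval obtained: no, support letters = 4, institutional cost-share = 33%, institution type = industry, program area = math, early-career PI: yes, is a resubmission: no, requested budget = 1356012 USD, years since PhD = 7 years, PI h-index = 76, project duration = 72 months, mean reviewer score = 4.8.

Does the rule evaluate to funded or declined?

Funded

Atomic conditions:
  years since PhD > 13 years: 7 > 13 is false
  PI h-index ≤ 14: 76 ≤ 14 is false
  early-career PI: yes → true
  requested budget between 2312604 USD and 2341984 USD: 1356012 in [2312604, 2341984] is false
  institution type ∈ {PUI, R1}: industry is not in the set → false
  project duration < 49 months: 72 < 49 is false
  project duration ≥ 34 months: 72 ≥ 34 is true
  is a resubmission: no → false
  mean reviewer score ≥ 1.1: 4.8 ≥ 1.1 is true
  institutional cost-share ≤ 15%: 33 ≤ 15 is false
  program area ∈ {bio, math, physics, social}: math is in the set → true
  IRB approval obtained: no → false
  support letters ≥ 4: 4 ≥ 4 is true
  years since PhD ≥ 14 years: 7 ≥ 14 is false
  PI h-index ≤ 28: 76 ≤ 28 is false
  PI h-index > 67: 76 > 67 is true
Combine:
[1.1] NOT false = true
[1.3] NOT true = false
[1] true AND false AND false = false
[2] false AND false = false
[3.3] NOT false = true
[3] false AND true AND true = false
[4] true AND false = false
[5.2] NOT false = true
[5] true AND true AND true = true
[6] false AND false AND true = false
[7.3] NOT true = false
[7] false AND false AND false = false
[root] false OR false OR false OR false OR true OR false OR false = true
Overall: true → funded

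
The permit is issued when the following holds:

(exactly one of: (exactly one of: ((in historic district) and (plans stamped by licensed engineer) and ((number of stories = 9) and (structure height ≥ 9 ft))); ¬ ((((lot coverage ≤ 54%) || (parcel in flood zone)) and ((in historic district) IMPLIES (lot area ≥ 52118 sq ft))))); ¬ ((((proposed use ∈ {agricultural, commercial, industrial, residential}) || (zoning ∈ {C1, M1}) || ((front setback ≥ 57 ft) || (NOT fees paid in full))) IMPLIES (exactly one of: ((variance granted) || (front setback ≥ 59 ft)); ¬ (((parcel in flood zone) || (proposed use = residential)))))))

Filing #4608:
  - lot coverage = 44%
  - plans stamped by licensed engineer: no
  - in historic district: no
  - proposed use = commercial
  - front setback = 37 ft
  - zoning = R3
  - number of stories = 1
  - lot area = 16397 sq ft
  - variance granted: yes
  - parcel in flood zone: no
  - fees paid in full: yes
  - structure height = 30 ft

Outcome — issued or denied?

Atomic conditions:
  in historic district: no → false
  plans stamped by licensed engineer: no → false
  number of stories = 9: 1 == 9 is false
  structure height ≥ 9 ft: 30 ≥ 9 is true
  lot coverage ≤ 54%: 44 ≤ 54 is true
  parcel in flood zone: no → false
  lot area ≥ 52118 sq ft: 16397 ≥ 52118 is false
  proposed use ∈ {agricultural, commercial, industrial, residential}: commercial is in the set → true
  zoning ∈ {C1, M1}: R3 is not in the set → false
  front setback ≥ 57 ft: 37 ≥ 57 is false
  NOT fees paid in full: yes → false
  variance granted: yes → true
  front setback ≥ 59 ft: 37 ≥ 59 is false
  proposed use = residential: commercial == residential is false
Combine:
[1.1.3] false AND true = false
[1.1] false AND false AND false = false
[1.2.1.1] true OR false = true
[1.2.1.2] false → false (antecedent false ⇒ implication holds) = true
[1.2.1] true AND true = true
[1.2] NOT true = false
[1] exactly-one(false, false) = false
[2.1.1.3] false OR false = false
[2.1.1] true OR false OR false = true
[2.1.2.1] true OR false = true
[2.1.2.2.1] false OR false = false
[2.1.2.2] NOT false = true
[2.1.2] exactly-one(true, true) = false
[2.1] true → false = false
[2] NOT false = true
[root] exactly-one(false, true) = true
Overall: true → issued

Issued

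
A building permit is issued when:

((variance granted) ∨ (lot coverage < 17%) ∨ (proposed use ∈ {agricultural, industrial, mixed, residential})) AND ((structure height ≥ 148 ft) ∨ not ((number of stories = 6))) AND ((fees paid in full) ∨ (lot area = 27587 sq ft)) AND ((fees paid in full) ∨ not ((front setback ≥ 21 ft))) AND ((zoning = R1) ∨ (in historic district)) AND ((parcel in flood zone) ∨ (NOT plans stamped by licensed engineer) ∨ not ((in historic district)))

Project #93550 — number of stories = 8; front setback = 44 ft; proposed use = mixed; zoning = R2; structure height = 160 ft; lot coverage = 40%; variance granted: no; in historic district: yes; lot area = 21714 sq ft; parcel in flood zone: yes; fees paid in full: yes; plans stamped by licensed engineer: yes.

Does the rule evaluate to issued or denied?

Issued

Atomic conditions:
  variance granted: no → false
  lot coverage < 17%: 40 < 17 is false
  proposed use ∈ {agricultural, industrial, mixed, residential}: mixed is in the set → true
  structure height ≥ 148 ft: 160 ≥ 148 is true
  number of stories = 6: 8 == 6 is false
  fees paid in full: yes → true
  lot area = 27587 sq ft: 21714 == 27587 is false
  front setback ≥ 21 ft: 44 ≥ 21 is true
  zoning = R1: R2 == R1 is false
  in historic district: yes → true
  parcel in flood zone: yes → true
  NOT plans stamped by licensed engineer: yes → false
Combine:
[1] false OR false OR true = true
[2.2] NOT false = true
[2] true OR true = true
[3] true OR false = true
[4.2] NOT true = false
[4] true OR false = true
[5] false OR true = true
[6.3] NOT true = false
[6] true OR false OR false = true
[root] true AND true AND true AND true AND true AND true = true
Overall: true → issued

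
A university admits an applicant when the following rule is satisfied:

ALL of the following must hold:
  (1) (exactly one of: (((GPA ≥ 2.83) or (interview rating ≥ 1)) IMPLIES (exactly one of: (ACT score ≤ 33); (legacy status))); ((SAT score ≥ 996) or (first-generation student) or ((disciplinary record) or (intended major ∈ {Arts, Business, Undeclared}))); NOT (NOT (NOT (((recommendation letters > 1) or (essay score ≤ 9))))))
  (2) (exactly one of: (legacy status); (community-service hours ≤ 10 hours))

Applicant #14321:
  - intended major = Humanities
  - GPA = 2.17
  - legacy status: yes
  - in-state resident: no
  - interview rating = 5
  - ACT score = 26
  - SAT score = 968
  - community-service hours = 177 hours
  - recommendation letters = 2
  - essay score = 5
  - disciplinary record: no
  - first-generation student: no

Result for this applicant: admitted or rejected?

Rejected

Atomic conditions:
  GPA ≥ 2.83: 2.17 ≥ 2.83 is false
  interview rating ≥ 1: 5 ≥ 1 is true
  ACT score ≤ 33: 26 ≤ 33 is true
  legacy status: yes → true
  SAT score ≥ 996: 968 ≥ 996 is false
  first-generation student: no → false
  disciplinary record: no → false
  intended major ∈ {Arts, Business, Undeclared}: Humanities is not in the set → false
  recommendation letters > 1: 2 > 1 is true
  essay score ≤ 9: 5 ≤ 9 is true
  community-service hours ≤ 10 hours: 177 ≤ 10 is false
Combine:
[1.1.1] false OR true = true
[1.1.2] exactly-one(true, true) = false
[1.1] true → false = false
[1.2.3] false OR false = false
[1.2] false OR false OR false = false
[1.3.1.1.1] true OR true = true
[1.3.1.1] NOT true = false
[1.3.1] NOT false = true
[1.3] NOT true = false
[1] exactly-one(false, false, false) = false
[2] exactly-one(true, false) = true
[root] false AND true = false
Overall: false → rejected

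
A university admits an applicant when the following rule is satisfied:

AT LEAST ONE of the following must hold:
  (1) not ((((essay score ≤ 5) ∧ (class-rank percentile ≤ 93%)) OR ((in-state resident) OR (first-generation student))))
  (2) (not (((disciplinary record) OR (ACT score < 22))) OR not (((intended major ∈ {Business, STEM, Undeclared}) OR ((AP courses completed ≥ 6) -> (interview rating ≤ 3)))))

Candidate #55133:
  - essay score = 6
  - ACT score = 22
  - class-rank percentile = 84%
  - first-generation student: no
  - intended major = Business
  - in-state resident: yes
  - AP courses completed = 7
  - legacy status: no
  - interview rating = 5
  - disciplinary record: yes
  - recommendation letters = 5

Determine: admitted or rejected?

Rejected

Atomic conditions:
  essay score ≤ 5: 6 ≤ 5 is false
  class-rank percentile ≤ 93%: 84 ≤ 93 is true
  in-state resident: yes → true
  first-generation student: no → false
  disciplinary record: yes → true
  ACT score < 22: 22 < 22 is false
  intended major ∈ {Business, STEM, Undeclared}: Business is in the set → true
  AP courses completed ≥ 6: 7 ≥ 6 is true
  interview rating ≤ 3: 5 ≤ 3 is false
Combine:
[1.1.1] false AND true = false
[1.1.2] true OR false = true
[1.1] false OR true = true
[1] NOT true = false
[2.1.1] true OR false = true
[2.1] NOT true = false
[2.2.1.2] true → false = false
[2.2.1] true OR false = true
[2.2] NOT true = false
[2] false OR false = false
[root] false OR false = false
Overall: false → rejected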